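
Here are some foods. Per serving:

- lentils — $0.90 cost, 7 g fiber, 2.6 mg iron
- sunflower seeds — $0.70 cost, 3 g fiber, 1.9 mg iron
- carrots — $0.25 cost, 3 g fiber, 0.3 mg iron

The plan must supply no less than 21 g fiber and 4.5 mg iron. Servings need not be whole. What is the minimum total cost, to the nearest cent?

An LP optimum is at a vertex; with two nutrient constraints at most two foods are used. Check each candidate.
lentils only: max(21/7, 4.5/2.6) = 3 servings → $2.70.
sunflower seeds only: max(21/3, 4.5/1.9) = 7 servings → $4.90.
carrots only: max(21/3, 4.5/0.3) = 15 servings → $3.75.
lentils + sunflower seeds with both targets exact would need a negative amount; discard.
lentils + carrots with both tight: 1.263 servings and 4.053 servings → $2.15.
sunflower seeds + carrots with both tight: 1.5 servings and 5.5 servings → $2.42.
Cheapest feasible corner: $2.15.

$2.15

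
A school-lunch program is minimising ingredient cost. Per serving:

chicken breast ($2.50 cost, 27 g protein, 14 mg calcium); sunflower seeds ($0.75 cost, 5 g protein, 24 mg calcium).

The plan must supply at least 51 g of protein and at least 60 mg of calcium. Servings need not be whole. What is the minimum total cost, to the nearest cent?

$5.17

Compare the cost at each extreme point of the feasible region.
chicken breast only: max(51/27, 60/14) = 4.286 servings → $10.71.
sunflower seeds only: max(51/5, 60/24) = 10.2 servings → $7.65.
chicken breast + sunflower seeds with both tight: 1.599 servings and 1.567 servings → $5.17.
The minimum over all feasible corners is $5.17.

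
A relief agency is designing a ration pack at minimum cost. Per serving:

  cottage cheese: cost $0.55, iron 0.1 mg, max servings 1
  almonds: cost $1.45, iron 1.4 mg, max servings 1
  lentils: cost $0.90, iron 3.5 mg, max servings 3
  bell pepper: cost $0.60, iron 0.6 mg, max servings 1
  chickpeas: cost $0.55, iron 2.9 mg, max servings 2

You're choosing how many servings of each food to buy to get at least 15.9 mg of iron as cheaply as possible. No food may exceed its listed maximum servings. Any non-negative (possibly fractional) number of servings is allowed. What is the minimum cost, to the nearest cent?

$3.70

Cost per mg of iron: chickpeas $0.1897, lentils $0.2571, bell pepper $1.0000, almonds $1.0357, cottage cheese $5.5000.
Take 2 servings of chickpeas: +5.8 mg iron for $1.10 (total $1.10, still need 10.1 mg).
Take 2.886 servings of lentils: +10.1 mg iron for $2.60 (total $3.70, still need 0.0 mg).
Filling from the cheapest source first is optimal under one linear minimum: $3.70.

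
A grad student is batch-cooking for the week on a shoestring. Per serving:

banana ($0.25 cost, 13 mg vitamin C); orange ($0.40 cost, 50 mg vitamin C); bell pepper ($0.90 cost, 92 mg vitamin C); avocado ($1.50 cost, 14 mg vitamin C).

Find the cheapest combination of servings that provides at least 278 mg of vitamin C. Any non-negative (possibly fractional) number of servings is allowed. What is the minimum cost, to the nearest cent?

Cost per mg of vitamin C: orange $0.0080, bell pepper $0.0098, banana $0.0192, avocado $0.1071.
With no serving limits, use only orange: 278 mg / 50 mg = 5.56 servings × $0.40 = $2.22.

$2.22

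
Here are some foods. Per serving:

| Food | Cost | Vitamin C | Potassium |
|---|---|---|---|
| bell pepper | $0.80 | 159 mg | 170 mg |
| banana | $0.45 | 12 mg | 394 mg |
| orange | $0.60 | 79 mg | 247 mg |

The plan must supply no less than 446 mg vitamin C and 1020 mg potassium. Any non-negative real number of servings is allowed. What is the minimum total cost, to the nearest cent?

$2.80

Check every corner: each single food scaled to meet both minima, and each pair solved so both constraints bind.
bell pepper only: max(446/159, 1020/170) = 6 servings → $4.80.
banana only: max(446/12, 1020/394) = 37.17 servings → $16.73.
orange only: max(446/79, 1020/247) = 5.646 servings → $3.39.
bell pepper + banana with both tight: 2.697 servings and 1.425 servings → $2.80.
bell pepper + orange with both tight: 1.145 servings and 3.342 servings → $2.92.
banana + orange with both targets exact would need a negative amount; discard.
The minimum over all feasible corners is $2.80.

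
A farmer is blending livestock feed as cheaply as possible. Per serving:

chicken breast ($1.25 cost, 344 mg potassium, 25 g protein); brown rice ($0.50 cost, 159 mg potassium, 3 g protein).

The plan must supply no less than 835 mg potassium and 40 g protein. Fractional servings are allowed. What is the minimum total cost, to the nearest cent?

$2.85

Minimising a linear cost over {potassium ≥ 835, protein ≥ 40, servings ≥ 0} — the optimum is at a vertex, using one or two foods.
chicken breast only: max(835/344, 40/25) = 2.427 servings → $3.03.
brown rice only: max(835/159, 40/3) = 13.33 servings → $6.67.
chicken breast + brown rice with both tight: 1.31 servings and 2.418 servings → $2.85.
Cheapest feasible corner: $2.85.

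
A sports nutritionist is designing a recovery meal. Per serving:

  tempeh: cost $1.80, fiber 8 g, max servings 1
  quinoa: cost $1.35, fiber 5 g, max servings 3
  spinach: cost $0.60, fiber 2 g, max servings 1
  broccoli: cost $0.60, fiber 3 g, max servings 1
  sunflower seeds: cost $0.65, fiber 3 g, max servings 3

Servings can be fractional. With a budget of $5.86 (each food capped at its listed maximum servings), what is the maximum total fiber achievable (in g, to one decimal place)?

Fiber per dollar: broccoli 5, sunflower seeds 4.615, tempeh 4.444, quinoa 3.704, spinach 3.333.
Take 1 serving of broccoli: spends $0.60, +3.0 g fiber (running total 3.0 g).
Take 3 servings of sunflower seeds: spends $1.95, +9.0 g fiber (running total 12.0 g).
Take 1 serving of tempeh: spends $1.80, +8.0 g fiber (running total 20.0 g).
Take 1.119 servings of quinoa: spends $1.51, +5.6 g fiber (running total 25.6 g).
Greedy by best ratio exhausts the cost allowance optimally: 25.6 g.

25.6 g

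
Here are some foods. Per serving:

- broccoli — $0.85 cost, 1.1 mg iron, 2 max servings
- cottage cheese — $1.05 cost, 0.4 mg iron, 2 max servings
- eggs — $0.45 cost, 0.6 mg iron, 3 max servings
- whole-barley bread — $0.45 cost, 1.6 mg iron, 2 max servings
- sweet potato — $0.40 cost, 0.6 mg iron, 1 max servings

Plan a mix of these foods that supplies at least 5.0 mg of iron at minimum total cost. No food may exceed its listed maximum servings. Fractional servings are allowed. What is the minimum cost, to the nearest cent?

Cost per mg of iron: whole-barley bread $0.2812, sweet potato $0.6667, eggs $0.7500, broccoli $0.7727, cottage cheese $2.6250.
Take 2 servings of whole-barley bread: +3.2 mg iron for $0.90 (total $0.90, still need 1.8 mg).
Take 1 serving of sweet potato: +0.6 mg iron for $0.40 (total $1.30, still need 1.2 mg).
Take 2 servings of eggs: +1.2 mg iron for $0.90 (total $2.20, still need 0.0 mg).
Greedy by cheapest-per-mg is optimal for a single linear constraint, so the minimum cost is $2.20.

$2.20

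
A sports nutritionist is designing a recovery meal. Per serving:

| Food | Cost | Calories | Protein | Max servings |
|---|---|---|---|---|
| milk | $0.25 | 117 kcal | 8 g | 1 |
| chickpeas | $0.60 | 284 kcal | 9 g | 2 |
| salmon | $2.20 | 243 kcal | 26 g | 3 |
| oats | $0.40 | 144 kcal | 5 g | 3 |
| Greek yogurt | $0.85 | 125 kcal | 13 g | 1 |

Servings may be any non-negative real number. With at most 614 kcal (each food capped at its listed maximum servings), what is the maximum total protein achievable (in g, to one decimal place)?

Protein per kcal: salmon 0.107, Greek yogurt 0.104, milk 0.06838, oats 0.03472, chickpeas 0.03169.
Take 2.527 servings of salmon: uses 614 kcal, +65.7 g protein (running total 65.7 g).
Filling greedily by protein-per-kcal is optimal for one linear limit, giving 65.7 g.

65.7 g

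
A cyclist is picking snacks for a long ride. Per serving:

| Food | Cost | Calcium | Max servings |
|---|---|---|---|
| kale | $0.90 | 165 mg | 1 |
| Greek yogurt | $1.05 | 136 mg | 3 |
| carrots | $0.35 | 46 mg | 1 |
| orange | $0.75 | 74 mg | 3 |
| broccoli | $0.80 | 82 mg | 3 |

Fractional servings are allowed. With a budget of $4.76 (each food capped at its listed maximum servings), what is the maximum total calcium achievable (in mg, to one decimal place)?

Calcium per dollar: kale 183.3, carrots 131.4, Greek yogurt 129.5, broccoli 102.5, orange 98.67.
Take 1 serving of kale: spends $0.90, +165.0 mg calcium (running total 165.0 mg).
Take 1 serving of carrots: spends $0.35, +46.0 mg calcium (running total 211.0 mg).
Take 3 servings of Greek yogurt: spends $3.15, +408.0 mg calcium (running total 619.0 mg).
Take 0.45 servings of broccoli: spends $0.36, +36.9 mg calcium (running total 655.9 mg).
Filling greedily by calcium-per-dollar is optimal for one linear limit, giving 655.9 mg.

655.9 mg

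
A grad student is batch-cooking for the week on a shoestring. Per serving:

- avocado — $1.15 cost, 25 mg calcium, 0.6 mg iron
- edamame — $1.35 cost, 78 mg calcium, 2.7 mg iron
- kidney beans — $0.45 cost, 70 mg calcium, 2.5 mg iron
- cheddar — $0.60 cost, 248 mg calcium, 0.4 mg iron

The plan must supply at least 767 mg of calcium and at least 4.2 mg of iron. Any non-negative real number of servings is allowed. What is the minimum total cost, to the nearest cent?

Minimising a linear cost over {calcium ≥ 767, iron ≥ 4.2, servings ≥ 0} — the optimum is at a vertex, using one or two foods.
avocado only: max(767/25, 4.2/0.6) = 30.68 servings → $35.28.
edamame only: max(767/78, 4.2/2.7) = 9.833 servings → $13.28.
kidney beans only: max(767/70, 4.2/2.5) = 10.96 servings → $4.93.
cheddar only: max(767/248, 4.2/0.4) = 10.5 servings → $6.30.
avocado + edamame: the both-tight solution has a negative serving — not a feasible corner.
avocado + kidney beans with both targets exact would need a negative amount; discard.
avocado + cheddar with both tight: 5.294 servings and 2.559 servings → $7.62.
edamame + kidney beans: the both-tight solution has a negative serving — not a feasible corner.
edamame + cheddar with both tight: 1.151 servings and 2.731 servings → $3.19.
kidney beans + cheddar with both tight: 1.241 servings and 2.742 servings → $2.20.
So the least-cost plan costs $2.20.

$2.20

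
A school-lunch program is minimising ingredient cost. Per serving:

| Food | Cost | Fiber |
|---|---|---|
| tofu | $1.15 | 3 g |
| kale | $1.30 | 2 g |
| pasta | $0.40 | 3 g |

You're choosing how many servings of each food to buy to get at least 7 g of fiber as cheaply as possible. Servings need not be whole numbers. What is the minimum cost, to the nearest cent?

Cost per g of fiber: pasta $0.1333, tofu $0.3833, kale $0.6500.
With no serving limits, use only pasta: 7 g / 3 g = 2.333 servings × $0.40 = $0.93.

$0.93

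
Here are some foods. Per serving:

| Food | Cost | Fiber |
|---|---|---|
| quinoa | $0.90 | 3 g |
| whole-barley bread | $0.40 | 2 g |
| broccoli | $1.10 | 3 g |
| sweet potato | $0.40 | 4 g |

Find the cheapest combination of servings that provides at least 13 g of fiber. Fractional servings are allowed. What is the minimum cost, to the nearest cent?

Cost per g of fiber: sweet potato $0.1000, whole-barley bread $0.2000, quinoa $0.3000, broccoli $0.3667.
With no serving limits, use only sweet potato: 13 g / 4 g = 3.25 servings × $0.40 = $1.30.

$1.30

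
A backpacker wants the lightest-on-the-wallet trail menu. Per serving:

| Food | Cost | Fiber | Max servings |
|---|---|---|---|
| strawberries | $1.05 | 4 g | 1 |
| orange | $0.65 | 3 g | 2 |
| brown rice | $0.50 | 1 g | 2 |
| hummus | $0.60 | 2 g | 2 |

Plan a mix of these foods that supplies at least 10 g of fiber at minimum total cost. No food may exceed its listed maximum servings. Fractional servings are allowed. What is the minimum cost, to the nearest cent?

$2.35

Cost per g of fiber: orange $0.2167, strawberries $0.2625, hummus $0.3000, brown rice $0.5000.
Take 2 servings of orange: +6.0 g fiber for $1.30 (total $1.30, still need 4.0 g).
Take 1 serving of strawberries: +4.0 g fiber for $1.05 (total $2.35, still need 0.0 g).
Filling from the cheapest source first is optimal under one linear minimum: $2.35.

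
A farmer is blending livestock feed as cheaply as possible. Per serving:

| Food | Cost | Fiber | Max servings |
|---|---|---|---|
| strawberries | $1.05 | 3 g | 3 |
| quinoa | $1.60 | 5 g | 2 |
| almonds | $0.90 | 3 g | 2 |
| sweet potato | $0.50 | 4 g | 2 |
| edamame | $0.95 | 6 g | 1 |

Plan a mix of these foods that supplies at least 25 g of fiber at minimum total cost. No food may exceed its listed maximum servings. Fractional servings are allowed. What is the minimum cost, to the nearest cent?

Cost per g of fiber: sweet potato $0.1250, edamame $0.1583, almonds $0.3000, quinoa $0.3200, strawberries $0.3500.
Take 2 servings of sweet potato: +8.0 g fiber for $1.00 (total $1.00, still need 17.0 g).
Take 1 serving of edamame: +6.0 g fiber for $0.95 (total $1.95, still need 11.0 g).
Take 2 servings of almonds: +6.0 g fiber for $1.80 (total $3.75, still need 5.0 g).
Take 1 serving of quinoa: +5.0 g fiber for $1.60 (total $5.35, still need 0.0 g).
Filling from the cheapest source first is optimal under one linear minimum: $5.35.

$5.35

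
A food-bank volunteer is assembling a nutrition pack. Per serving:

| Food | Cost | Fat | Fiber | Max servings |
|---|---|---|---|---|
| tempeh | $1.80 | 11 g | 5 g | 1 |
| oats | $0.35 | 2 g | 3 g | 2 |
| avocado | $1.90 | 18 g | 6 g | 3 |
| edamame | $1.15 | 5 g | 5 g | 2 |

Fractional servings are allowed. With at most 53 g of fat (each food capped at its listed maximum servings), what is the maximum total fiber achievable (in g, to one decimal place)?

Fiber per g fat: oats 1.5, edamame 1, tempeh 0.4545, avocado 0.3333.
Take 2 servings of oats: uses 4 g fat, +6.0 g fiber (running total 6.0 g).
Take 2 servings of edamame: uses 10 g fat, +10.0 g fiber (running total 16.0 g).
Take 1 serving of tempeh: uses 11 g fat, +5.0 g fiber (running total 21.0 g).
Take 1.556 servings of avocado: uses 28 g fat, +9.3 g fiber (running total 30.3 g).
Greedy by best ratio exhausts the fat allowance optimally: 30.3 g.

30.3 g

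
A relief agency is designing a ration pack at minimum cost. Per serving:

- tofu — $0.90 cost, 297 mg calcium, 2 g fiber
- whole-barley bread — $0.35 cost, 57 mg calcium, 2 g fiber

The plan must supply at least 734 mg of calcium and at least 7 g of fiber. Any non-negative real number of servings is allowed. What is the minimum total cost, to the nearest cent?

At the optimum either one food covers both requirements or two foods hit both targets exactly; no other combination can be cheaper.
tofu only: max(734/297, 7/2) = 3.5 servings → $3.15.
whole-barley bread only: max(734/57, 7/2) = 12.88 servings → $4.51.
tofu + whole-barley bread with both tight: 2.227 servings and 1.273 servings → $2.45.
So the least-cost plan costs $2.45.

$2.45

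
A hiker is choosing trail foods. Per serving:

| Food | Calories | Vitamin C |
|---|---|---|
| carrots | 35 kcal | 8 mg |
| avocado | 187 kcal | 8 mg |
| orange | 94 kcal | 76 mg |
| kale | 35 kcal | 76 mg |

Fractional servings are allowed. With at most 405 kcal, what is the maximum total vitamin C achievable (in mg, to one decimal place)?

879.4 mg

Vitamin C per kcal: kale 2.171, orange 0.8085, carrots 0.2286, avocado 0.04278.
With no serving limits, spend the whole calories allowance on kale: 405 kcal / 35 kcal × 76 mg = 879.4 mg.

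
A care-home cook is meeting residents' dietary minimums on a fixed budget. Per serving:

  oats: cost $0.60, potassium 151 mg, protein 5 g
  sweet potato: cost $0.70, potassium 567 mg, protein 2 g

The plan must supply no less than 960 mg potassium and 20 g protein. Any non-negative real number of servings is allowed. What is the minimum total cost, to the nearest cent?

At the optimum either one food covers both requirements or two foods hit both targets exactly; no other combination can be cheaper.
oats only: max(960/151, 20/5) = 6.358 servings → $3.81.
sweet potato only: max(960/567, 20/2) = 10 servings → $7.00.
oats + sweet potato with both tight: 3.719 servings and 0.7027 servings → $2.72.
The minimum over all feasible corners is $2.72.

$2.72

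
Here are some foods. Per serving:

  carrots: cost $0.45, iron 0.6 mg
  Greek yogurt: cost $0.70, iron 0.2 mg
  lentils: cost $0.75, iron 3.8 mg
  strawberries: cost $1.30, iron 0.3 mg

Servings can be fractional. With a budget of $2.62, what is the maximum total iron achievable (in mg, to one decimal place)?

Iron per dollar: lentils 5.067, carrots 1.333, Greek yogurt 0.2857, strawberries 0.2308.
With no serving limits, spend the whole cost allowance on lentils: $2.62 / $0.75 × 3.8 mg = 13.3 mg.

13.3 mg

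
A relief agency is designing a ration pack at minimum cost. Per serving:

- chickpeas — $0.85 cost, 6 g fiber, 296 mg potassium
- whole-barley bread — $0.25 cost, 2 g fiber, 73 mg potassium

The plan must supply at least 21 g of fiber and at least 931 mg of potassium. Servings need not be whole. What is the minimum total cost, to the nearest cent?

$2.84

Check every corner: each single food scaled to meet both minima, and each pair solved so both constraints bind.
chickpeas only: max(21/6, 931/296) = 3.5 servings → $2.98.
whole-barley bread only: max(21/2, 931/73) = 12.75 servings → $3.19.
chickpeas + whole-barley bread with both tight: 2.136 servings and 4.091 servings → $2.84.
The minimum over all feasible corners is $2.84.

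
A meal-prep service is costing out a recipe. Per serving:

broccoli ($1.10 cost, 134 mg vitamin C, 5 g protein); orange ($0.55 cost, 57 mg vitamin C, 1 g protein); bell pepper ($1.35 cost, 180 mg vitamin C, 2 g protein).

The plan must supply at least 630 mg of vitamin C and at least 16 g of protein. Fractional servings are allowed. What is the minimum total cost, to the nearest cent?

$4.97

For a min-cost LP with two ≥-constraints, a basic feasible solution has at most two positive variables.
broccoli only: max(630/134, 16/5) = 4.701 servings → $5.17.
orange only: max(630/57, 16/1) = 16 servings → $8.80.
bell pepper only: max(630/180, 16/2) = 8 servings → $10.80.
broccoli + orange with both tight: 1.868 servings and 6.662 servings → $5.72.
broccoli + bell pepper with both tight: 2.563 servings and 1.592 servings → $4.97.
orange + bell pepper with both targets exact would need a negative amount; discard.
So the least-cost plan costs $4.97.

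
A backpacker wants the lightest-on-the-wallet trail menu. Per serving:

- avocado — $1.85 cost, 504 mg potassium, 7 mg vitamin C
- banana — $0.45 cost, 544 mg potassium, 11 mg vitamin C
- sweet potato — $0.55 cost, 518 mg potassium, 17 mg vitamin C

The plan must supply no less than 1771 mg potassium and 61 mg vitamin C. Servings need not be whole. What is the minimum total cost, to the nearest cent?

A basic optimal solution has at most two foods positive. Try each food alone and each pair with both targets met exactly.
avocado only: max(1771/504, 61/7) = 8.714 servings → $16.12.
banana only: max(1771/544, 61/11) = 5.545 servings → $2.50.
sweet potato only: max(1771/518, 61/17) = 3.588 servings → $1.97.
avocado + banana with both targets exact would need a negative amount; discard.
avocado + sweet potato: intersection lies outside the first quadrant.
banana + sweet potato with both targets exact would need a negative amount; discard.
The minimum over all feasible corners is $1.97.

$1.97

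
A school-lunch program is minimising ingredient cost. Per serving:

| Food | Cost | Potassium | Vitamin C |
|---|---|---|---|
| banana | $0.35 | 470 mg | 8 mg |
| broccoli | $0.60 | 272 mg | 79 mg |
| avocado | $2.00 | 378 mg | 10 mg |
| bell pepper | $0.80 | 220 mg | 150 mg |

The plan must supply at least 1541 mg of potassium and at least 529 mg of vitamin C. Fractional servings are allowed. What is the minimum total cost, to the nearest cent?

$3.33

Check every corner: each single food scaled to meet both minima, and each pair solved so both constraints bind.
banana only: max(1541/470, 529/8) = 66.12 servings → $23.14.
broccoli only: max(1541/272, 529/79) = 6.696 servings → $4.02.
avocado only: max(1541/378, 529/10) = 52.9 servings → $105.80.
bell pepper only: max(1541/220, 529/150) = 7.005 servings → $5.60.
banana + broccoli: the both-tight solution has a negative serving — not a feasible corner.
banana + avocado: the both-tight solution has a negative serving — not a feasible corner.
banana + bell pepper with both tight: 1.67 servings and 3.438 servings → $3.33.
broccoli + avocado: the both-tight solution has a negative serving — not a feasible corner.
broccoli + bell pepper with both tight: 4.901 servings and 0.9457 servings → $3.70.
avocado + bell pepper with both tight: 2.106 servings and 3.386 servings → $6.92.
Cheapest feasible corner: $3.33.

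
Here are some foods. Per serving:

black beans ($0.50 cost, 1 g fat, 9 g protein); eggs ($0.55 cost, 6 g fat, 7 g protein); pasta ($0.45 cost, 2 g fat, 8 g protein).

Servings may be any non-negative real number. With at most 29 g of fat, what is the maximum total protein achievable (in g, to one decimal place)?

261.0 g

Protein per g fat: black beans 9, pasta 4, eggs 1.167.
With no serving limits, spend the whole fat allowance on black beans: 29 g / 1 g × 9 g = 261.0 g.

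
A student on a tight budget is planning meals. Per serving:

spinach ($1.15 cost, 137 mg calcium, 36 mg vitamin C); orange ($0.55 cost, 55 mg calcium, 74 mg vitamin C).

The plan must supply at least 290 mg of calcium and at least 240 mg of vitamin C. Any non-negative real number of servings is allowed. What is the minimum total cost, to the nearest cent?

$2.68

For a min-cost LP with two ≥-constraints, a basic feasible solution has at most two positive variables.
spinach only: max(290/137, 240/36) = 6.667 servings → $7.67.
orange only: max(290/55, 240/74) = 5.273 servings → $2.90.
spinach + orange with both tight: 1.013 servings and 2.751 servings → $2.68.
So the least-cost plan costs $2.68.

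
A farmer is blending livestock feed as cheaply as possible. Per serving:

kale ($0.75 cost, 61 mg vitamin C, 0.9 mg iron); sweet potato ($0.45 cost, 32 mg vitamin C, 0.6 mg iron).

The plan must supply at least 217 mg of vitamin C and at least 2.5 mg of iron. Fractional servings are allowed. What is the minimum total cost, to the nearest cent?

kale only: max(217/61, 2.5/0.9) = 3.557 servings → $2.67.
sweet potato only: max(217/32, 2.5/0.6) = 6.781 servings → $3.05.
kale + sweet potato: intersection lies outside the first quadrant.
The minimum over all feasible corners is $2.67.

$2.67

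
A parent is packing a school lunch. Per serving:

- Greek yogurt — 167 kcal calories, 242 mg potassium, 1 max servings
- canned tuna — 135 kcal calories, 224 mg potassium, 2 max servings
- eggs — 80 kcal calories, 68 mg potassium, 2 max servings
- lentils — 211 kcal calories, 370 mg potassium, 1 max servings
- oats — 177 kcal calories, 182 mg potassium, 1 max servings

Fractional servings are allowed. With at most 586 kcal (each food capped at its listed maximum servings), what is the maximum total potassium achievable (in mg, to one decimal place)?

970.2 mg

Potassium per kcal: lentils 1.754, canned tuna 1.659, Greek yogurt 1.449, oats 1.028, eggs 0.85.
Take 1 serving of lentils: uses 211 kcal, +370.0 mg potassium (running total 370.0 mg).
Take 2 servings of canned tuna: uses 270 kcal, +448.0 mg potassium (running total 818.0 mg).
Take 0.6287 servings of Greek yogurt: uses 105 kcal, +152.2 mg potassium (running total 970.2 mg).
Greedy by best ratio exhausts the calories allowance optimally: 970.2 mg.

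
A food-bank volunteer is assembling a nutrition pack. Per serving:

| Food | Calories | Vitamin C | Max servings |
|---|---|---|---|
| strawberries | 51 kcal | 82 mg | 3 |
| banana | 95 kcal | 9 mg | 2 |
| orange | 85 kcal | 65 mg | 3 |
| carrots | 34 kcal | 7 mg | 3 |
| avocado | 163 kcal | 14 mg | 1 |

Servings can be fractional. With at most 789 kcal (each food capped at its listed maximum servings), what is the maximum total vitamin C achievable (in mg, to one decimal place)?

Vitamin C per kcal: strawberries 1.608, orange 0.7647, carrots 0.2059, banana 0.09474, avocado 0.08589.
Take 3 servings of strawberries: uses 153 kcal, +246.0 mg vitamin C (running total 246.0 mg).
Take 3 servings of orange: uses 255 kcal, +195.0 mg vitamin C (running total 441.0 mg).
Take 3 servings of carrots: uses 102 kcal, +21.0 mg vitamin C (running total 462.0 mg).
Take 2 servings of banana: uses 190 kcal, +18.0 mg vitamin C (running total 480.0 mg).
Take 0.546 servings of avocado: uses 89 kcal, +7.6 mg vitamin C (running total 487.6 mg).
Filling greedily by vitamin C-per-kcal is optimal for one linear limit, giving 487.6 mg.

487.6 mg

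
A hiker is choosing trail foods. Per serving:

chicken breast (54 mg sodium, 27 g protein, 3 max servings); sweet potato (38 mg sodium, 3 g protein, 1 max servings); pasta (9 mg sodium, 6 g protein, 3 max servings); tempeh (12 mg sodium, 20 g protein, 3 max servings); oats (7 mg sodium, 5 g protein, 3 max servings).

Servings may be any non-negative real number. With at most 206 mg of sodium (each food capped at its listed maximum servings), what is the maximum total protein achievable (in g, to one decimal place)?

Protein per mg sodium: tempeh 1.667, oats 0.7143, pasta 0.6667, chicken breast 0.5, sweet potato 0.07895.
Take 3 servings of tempeh: uses 36 mg sodium, +60.0 g protein (running total 60.0 g).
Take 3 servings of oats: uses 21 mg sodium, +15.0 g protein (running total 75.0 g).
Take 3 servings of pasta: uses 27 mg sodium, +18.0 g protein (running total 93.0 g).
Take 2.259 servings of chicken breast: uses 122 mg sodium, +61.0 g protein (running total 154.0 g).
Filling greedily by protein-per-mg sodium is optimal for one linear limit, giving 154.0 g.

154.0 g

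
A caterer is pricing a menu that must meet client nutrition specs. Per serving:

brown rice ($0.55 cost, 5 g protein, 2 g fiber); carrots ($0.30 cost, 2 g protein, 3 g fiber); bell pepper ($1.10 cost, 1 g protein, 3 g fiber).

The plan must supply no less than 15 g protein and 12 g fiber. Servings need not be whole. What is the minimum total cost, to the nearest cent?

The cheapest plan sits at a corner of the feasible region — with two constraints it uses at most two foods.
brown rice only: max(15/5, 12/2) = 6 servings → $3.30.
carrots only: max(15/2, 12/3) = 7.5 servings → $2.25.
bell pepper only: max(15/1, 12/3) = 15 servings → $16.50.
brown rice + carrots with both tight: 1.909 servings and 2.727 servings → $1.87.
brown rice + bell pepper with both tight: 2.538 servings and 2.308 servings → $3.93.
carrots + bell pepper with both targets exact would need a negative amount; discard.
Cheapest feasible corner: $1.87.

$1.87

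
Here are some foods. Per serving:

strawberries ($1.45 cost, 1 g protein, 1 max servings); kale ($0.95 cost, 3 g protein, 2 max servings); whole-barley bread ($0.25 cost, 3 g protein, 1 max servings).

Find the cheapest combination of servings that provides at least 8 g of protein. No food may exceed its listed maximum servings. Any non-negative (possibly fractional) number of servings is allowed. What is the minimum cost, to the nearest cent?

$1.83

Cost per g of protein: whole-barley bread $0.0833, kale $0.3167, strawberries $1.4500.
Take 1 serving of whole-barley bread: +3.0 g protein for $0.25 (total $0.25, still need 5.0 g).
Take 1.667 servings of kale: +5.0 g protein for $1.58 (total $1.83, still need 0.0 g).
Greedy by cheapest-per-g is optimal for a single linear constraint, so the minimum cost is $1.83.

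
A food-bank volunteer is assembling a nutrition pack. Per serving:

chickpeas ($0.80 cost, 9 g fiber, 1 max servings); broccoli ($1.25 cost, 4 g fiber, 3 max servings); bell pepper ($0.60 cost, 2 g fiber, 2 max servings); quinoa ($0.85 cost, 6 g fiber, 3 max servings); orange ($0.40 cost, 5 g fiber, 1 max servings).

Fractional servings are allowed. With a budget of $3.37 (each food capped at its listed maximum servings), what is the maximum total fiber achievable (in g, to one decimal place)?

Fiber per dollar: orange 12.5, chickpeas 11.25, quinoa 7.059, bell pepper 3.333, broccoli 3.2.
Take 1 serving of orange: spends $0.40, +5.0 g fiber (running total 5.0 g).
Take 1 serving of chickpeas: spends $0.80, +9.0 g fiber (running total 14.0 g).
Take 2.553 servings of quinoa: spends $2.17, +15.3 g fiber (running total 29.3 g).
Filling greedily by fiber-per-dollar is optimal for one linear limit, giving 29.3 g.

29.3 g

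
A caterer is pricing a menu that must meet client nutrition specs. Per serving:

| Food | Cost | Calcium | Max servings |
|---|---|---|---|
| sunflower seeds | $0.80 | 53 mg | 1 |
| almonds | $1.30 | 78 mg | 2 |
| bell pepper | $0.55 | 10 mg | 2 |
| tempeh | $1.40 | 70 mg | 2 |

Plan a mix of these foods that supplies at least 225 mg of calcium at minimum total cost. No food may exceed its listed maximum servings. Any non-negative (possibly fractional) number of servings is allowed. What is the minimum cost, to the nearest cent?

Cost per mg of calcium: sunflower seeds $0.0151, almonds $0.0167, tempeh $0.0200, bell pepper $0.0550.
Take 1 serving of sunflower seeds: +53.0 mg calcium for $0.80 (total $0.80, still need 172.0 mg).
Take 2 servings of almonds: +156.0 mg calcium for $2.60 (total $3.40, still need 16.0 mg).
Take 0.2286 servings of tempeh: +16.0 mg calcium for $0.32 (total $3.72, still need 0.0 mg).
Greedy by cheapest-per-mg is optimal for a single linear constraint, so the minimum cost is $3.72.

$3.72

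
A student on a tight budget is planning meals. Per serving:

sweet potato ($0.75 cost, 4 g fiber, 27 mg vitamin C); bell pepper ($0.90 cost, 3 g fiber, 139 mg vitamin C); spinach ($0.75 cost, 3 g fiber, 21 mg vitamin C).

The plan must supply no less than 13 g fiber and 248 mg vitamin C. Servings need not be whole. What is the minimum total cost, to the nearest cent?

$2.89

sweet potato only: max(13/4, 248/27) = 9.185 servings → $6.89.
bell pepper only: max(13/3, 248/139) = 4.333 servings → $3.90.
spinach only: max(13/3, 248/21) = 11.81 servings → $8.86.
sweet potato + bell pepper with both tight: 2.238 servings and 1.349 servings → $2.89.
sweet potato + spinach: intersection lies outside the first quadrant.
bell pepper + spinach with both tight: 1.331 servings and 3.003 servings → $3.45.
The minimum over all feasible corners is $2.89.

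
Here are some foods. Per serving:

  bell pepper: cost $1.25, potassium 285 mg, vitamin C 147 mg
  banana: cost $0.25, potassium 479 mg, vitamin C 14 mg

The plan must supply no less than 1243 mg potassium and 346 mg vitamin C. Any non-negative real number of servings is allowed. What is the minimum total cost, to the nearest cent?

bell pepper only: max(1243/285, 346/147) = 4.361 servings → $5.45.
banana only: max(1243/479, 346/14) = 24.71 servings → $6.18.
bell pepper + banana with both tight: 2.233 servings and 1.266 servings → $3.11.
Cheapest feasible corner: $3.11.

$3.11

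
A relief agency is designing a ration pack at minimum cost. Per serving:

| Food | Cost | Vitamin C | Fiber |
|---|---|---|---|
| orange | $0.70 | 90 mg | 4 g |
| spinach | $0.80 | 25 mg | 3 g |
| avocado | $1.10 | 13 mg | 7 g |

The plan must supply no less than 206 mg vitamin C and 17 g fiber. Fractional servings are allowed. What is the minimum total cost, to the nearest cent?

orange only: max(206/90, 17/4) = 4.25 servings → $2.98.
spinach only: max(206/25, 17/3) = 8.24 servings → $6.59.
avocado only: max(206/13, 17/7) = 15.85 servings → $17.43.
orange + spinach with both tight: 1.135 servings and 4.153 servings → $4.12.
orange + avocado with both tight: 2.112 servings and 1.221 servings → $2.82.
spinach + avocado: intersection lies outside the first quadrant.
So the least-cost plan costs $2.82.

$2.82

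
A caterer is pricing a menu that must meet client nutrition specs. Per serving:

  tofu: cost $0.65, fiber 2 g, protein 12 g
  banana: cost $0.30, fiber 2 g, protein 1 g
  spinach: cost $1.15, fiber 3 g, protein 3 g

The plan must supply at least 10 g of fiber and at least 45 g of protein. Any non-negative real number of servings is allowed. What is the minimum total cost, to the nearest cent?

At the optimum either one food covers both requirements or two foods hit both targets exactly; no other combination can be cheaper.
tofu only: max(10/2, 45/12) = 5 servings → $3.25.
banana only: max(10/2, 45/1) = 45 servings → $13.50.
spinach only: max(10/3, 45/3) = 15 servings → $17.25.
tofu + banana with both tight: 3.636 servings and 1.364 servings → $2.77.
tofu + spinach with both tight: 3.5 servings and 1 serving → $3.42.
banana + spinach: the both-tight solution has a negative serving — not a feasible corner.
The minimum over all feasible corners is $2.77.

$2.77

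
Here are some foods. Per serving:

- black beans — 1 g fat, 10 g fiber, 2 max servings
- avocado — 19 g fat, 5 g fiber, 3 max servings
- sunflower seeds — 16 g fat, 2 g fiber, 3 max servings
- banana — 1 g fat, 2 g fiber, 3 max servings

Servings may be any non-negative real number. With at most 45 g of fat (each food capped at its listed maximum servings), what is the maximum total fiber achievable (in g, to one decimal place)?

36.5 g

Fiber per g fat: black beans 10, banana 2, avocado 0.2632, sunflower seeds 0.125.
Take 2 servings of black beans: uses 2 g fat, +20.0 g fiber (running total 20.0 g).
Take 3 servings of banana: uses 3 g fat, +6.0 g fiber (running total 26.0 g).
Take 2.105 servings of avocado: uses 40 g fat, +10.5 g fiber (running total 36.5 g).
Filling greedily by fiber-per-g fat is optimal for one linear limit, giving 36.5 g.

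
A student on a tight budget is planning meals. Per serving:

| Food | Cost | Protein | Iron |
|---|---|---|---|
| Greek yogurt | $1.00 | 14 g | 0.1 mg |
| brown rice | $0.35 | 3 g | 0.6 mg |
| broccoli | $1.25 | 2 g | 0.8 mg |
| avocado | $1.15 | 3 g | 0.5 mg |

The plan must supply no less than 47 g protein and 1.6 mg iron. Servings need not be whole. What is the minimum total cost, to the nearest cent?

For a min-cost LP with two ≥-constraints, a basic feasible solution has at most two positive variables.
Greek yogurt only: max(47/14, 1.6/0.1) = 16 servings → $16.00.
brown rice only: max(47/3, 1.6/0.6) = 15.67 servings → $5.48.
broccoli only: max(47/2, 1.6/0.8) = 23.5 servings → $29.38.
avocado only: max(47/3, 1.6/0.5) = 15.67 servings → $18.02.
Greek yogurt + brown rice with both tight: 2.889 servings and 2.185 servings → $3.65.
Greek yogurt + broccoli with both tight: 3.127 servings and 1.609 servings → $5.14.
Greek yogurt + avocado with both tight: 2.791 servings and 2.642 servings → $5.83.
brown rice + broccoli with both targets exact would need a negative amount; discard.
brown rice + avocado: intersection lies outside the first quadrant.
broccoli + avocado: the both-tight solution has a negative serving — not a feasible corner.
The minimum over all feasible corners is $3.65.

$3.65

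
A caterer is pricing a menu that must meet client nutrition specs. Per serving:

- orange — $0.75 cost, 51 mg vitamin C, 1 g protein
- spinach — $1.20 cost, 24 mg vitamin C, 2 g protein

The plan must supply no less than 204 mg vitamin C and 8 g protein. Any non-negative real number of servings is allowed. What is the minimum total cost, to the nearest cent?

$5.22

This is a tiny linear program; its minimum lies at a vertex of the feasible set. List the vertices and price them.
orange only: max(204/51, 8/1) = 8 servings → $6.00.
spinach only: max(204/24, 8/2) = 8.5 servings → $10.20.
orange + spinach with both tight: 2.769 servings and 2.615 servings → $5.22.
The minimum over all feasible corners is $5.22.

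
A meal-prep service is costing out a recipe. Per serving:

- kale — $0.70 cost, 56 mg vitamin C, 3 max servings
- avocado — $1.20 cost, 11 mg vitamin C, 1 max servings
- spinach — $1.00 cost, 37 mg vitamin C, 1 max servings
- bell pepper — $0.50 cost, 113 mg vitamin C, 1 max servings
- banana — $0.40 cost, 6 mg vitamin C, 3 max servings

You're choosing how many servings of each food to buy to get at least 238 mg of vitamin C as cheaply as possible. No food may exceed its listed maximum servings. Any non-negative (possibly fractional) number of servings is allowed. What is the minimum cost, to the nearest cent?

Cost per mg of vitamin C: bell pepper $0.0044, kale $0.0125, spinach $0.0270, banana $0.0667, avocado $0.1091.
Take 1 serving of bell pepper: +113.0 mg vitamin C for $0.50 (total $0.50, still need 125.0 mg).
Take 2.232 servings of kale: +125.0 mg vitamin C for $1.56 (total $2.06, still need 0.0 mg).
Greedy by cheapest-per-mg is optimal for a single linear constraint, so the minimum cost is $2.06.

$2.06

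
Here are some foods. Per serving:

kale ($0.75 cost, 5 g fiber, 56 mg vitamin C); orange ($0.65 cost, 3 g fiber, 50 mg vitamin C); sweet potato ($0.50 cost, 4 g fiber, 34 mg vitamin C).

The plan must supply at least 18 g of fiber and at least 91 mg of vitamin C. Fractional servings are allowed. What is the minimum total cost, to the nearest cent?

The cheapest plan sits at a corner of the feasible region — with two constraints it uses at most two foods.
kale only: max(18/5, 91/56) = 3.6 servings → $2.70.
orange only: max(18/3, 91/50) = 6 servings → $3.90.
sweet potato only: max(18/4, 91/34) = 4.5 servings → $2.25.
kale + orange: the both-tight solution has a negative serving — not a feasible corner.
kale + sweet potato: intersection lies outside the first quadrant.
orange + sweet potato: intersection lies outside the first quadrant.
Cheapest feasible corner: $2.25.

$2.25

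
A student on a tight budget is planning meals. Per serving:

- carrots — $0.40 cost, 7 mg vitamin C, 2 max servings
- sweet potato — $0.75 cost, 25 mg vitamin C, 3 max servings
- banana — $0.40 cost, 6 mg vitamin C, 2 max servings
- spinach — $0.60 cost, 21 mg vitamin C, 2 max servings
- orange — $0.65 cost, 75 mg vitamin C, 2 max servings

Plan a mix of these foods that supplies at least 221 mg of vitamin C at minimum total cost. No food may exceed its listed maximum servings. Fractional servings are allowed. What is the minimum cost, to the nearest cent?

Cost per mg of vitamin C: orange $0.0087, spinach $0.0286, sweet potato $0.0300, carrots $0.0571, banana $0.0667.
Take 2 servings of orange: +150.0 mg vitamin C for $1.30 (total $1.30, still need 71.0 mg).
Take 2 servings of spinach: +42.0 mg vitamin C for $1.20 (total $2.50, still need 29.0 mg).
Take 1.16 servings of sweet potato: +29.0 mg vitamin C for $0.87 (total $3.37, still need 0.0 mg).
Greedy by cheapest-per-mg is optimal for a single linear constraint, so the minimum cost is $3.37.

$3.37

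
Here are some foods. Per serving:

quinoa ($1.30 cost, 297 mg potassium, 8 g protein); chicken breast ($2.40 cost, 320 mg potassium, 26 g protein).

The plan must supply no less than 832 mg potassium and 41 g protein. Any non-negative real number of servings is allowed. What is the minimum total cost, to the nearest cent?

Check every corner: each single food scaled to meet both minima, and each pair solved so both constraints bind.
quinoa only: max(832/297, 41/8) = 5.125 servings → $6.66.
chicken breast only: max(832/320, 41/26) = 2.6 servings → $6.24.
quinoa + chicken breast with both tight: 1.649 servings and 1.07 servings → $4.71.
The minimum over all feasible corners is $4.71.

$4.71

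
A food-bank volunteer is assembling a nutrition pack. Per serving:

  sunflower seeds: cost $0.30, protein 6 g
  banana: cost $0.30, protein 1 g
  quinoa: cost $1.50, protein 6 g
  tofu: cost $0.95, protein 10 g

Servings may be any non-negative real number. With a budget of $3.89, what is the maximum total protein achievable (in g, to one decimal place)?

77.8 g

Protein per dollar: sunflower seeds 20, tofu 10.53, quinoa 4, banana 3.333.
With no serving limits, spend the whole cost allowance on sunflower seeds: $3.89 / $0.30 × 6 g = 77.8 g.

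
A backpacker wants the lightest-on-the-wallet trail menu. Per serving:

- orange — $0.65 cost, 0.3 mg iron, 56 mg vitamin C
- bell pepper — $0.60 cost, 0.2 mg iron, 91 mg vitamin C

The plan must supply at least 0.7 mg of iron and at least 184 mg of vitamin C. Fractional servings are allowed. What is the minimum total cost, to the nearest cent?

Two binding constraints pin down two serving amounts, so the optimal mix uses at most two foods. The candidates are each food alone (scaled to the tighter of iron/vitamin C) and each pair with both constraints tight.
orange only: max(0.7/0.3, 184/56) = 3.286 servings → $2.14.
bell pepper only: max(0.7/0.2, 184/91) = 3.5 servings → $2.10.
orange + bell pepper with both tight: 1.671 servings and 0.9938 servings → $1.68.
The minimum over all feasible corners is $1.68.

$1.68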